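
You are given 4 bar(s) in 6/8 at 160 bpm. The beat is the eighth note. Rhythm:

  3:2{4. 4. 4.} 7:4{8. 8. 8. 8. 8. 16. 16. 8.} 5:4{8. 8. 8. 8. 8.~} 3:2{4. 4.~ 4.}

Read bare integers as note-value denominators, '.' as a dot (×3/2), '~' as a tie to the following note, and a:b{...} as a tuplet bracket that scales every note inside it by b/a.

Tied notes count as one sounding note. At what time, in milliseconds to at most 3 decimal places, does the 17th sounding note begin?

1. 0.0ms @ 0 + 750.0ms (2)
2. 750.0ms @ 2 + 750.0ms (2)
3. 1500.0ms @ 4 + 750.0ms (2)
4. 2250.0ms @ 6 + 321.429ms (6/7)
5. 2571.429ms @ 48/7 + 321.429ms (6/7)
6. 2892.857ms @ 54/7 + 321.429ms (6/7)
7. 3214.286ms @ 60/7 + 321.429ms (6/7)
8. 3535.714ms @ 66/7 + 321.429ms (6/7)
9. 3857.143ms @ 72/7 + 160.714ms (3/7)
10. 4017.857ms @ 75/7 + 160.714ms (3/7)
11. 4178.571ms @ 78/7 + 321.429ms (6/7)
12. 4500.0ms @ 12 + 450.0ms (6/5)
13. 4950.0ms @ 66/5 + 450.0ms (6/5)
14. 5400.0ms @ 72/5 + 450.0ms (6/5)
15. 5850.0ms @ 78/5 + 450.0ms (6/5)
16. 6300.0ms @ 84/5 + 1200.0ms (16/5)
17. 7500.0ms @ 20 + 1500.0ms (4)

note 17 onset = 20b = 7500.0ms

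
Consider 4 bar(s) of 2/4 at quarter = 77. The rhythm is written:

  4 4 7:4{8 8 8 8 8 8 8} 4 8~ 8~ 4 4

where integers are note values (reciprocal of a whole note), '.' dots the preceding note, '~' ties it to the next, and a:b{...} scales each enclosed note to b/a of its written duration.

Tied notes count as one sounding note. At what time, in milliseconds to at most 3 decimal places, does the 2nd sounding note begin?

1. 0.0ms @ 0 + 779.221ms (1)
2. 779.221ms @ 1 + 779.221ms (1)
3. 1558.442ms @ 2 + 222.635ms (2/7)
4. 1781.076ms @ 16/7 + 222.635ms (2/7)
5. 2003.711ms @ 18/7 + 222.635ms (2/7)
6. 2226.345ms @ 20/7 + 222.635ms (2/7)
7. 2448.98ms @ 22/7 + 222.635ms (2/7)
8. 2671.614ms @ 24/7 + 222.635ms (2/7)
9. 2894.249ms @ 26/7 + 222.635ms (2/7)
10. 3116.883ms @ 4 + 779.221ms (1)
11. 3896.104ms @ 5 + 1558.442ms (2)
12. 5454.545ms @ 7 + 779.221ms (1)

note 2 onset = 1b = 779.221ms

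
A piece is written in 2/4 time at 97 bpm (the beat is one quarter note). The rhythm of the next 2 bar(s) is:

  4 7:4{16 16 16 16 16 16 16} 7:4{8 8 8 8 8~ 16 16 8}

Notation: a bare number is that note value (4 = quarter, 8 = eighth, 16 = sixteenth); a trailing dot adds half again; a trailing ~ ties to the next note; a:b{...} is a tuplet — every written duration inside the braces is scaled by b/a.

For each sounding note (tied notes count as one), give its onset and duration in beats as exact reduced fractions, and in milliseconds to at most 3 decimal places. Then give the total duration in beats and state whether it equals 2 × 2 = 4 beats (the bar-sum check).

1) 0.0ms=0b +618.557ms=1b
2) 618.557ms=1b +88.365ms=1/7b
3) 706.922ms=8/7b +88.365ms=1/7b
4) 795.287ms=9/7b +88.365ms=1/7b
5) 883.652ms=10/7b +88.365ms=1/7b
6) 972.018ms=11/7b +88.365ms=1/7b
7) 1060.383ms=12/7b +88.365ms=1/7b
8) 1148.748ms=13/7b +88.365ms=1/7b
9) 1237.113ms=2b +176.73ms=2/7b
10) 1413.844ms=16/7b +176.73ms=2/7b
11) 1590.574ms=18/7b +176.73ms=2/7b
12) 1767.305ms=20/7b +176.73ms=2/7b
13) 1944.035ms=22/7b +265.096ms=3/7b
14) 2209.131ms=25/7b +88.365ms=1/7b
15) 2297.496ms=26/7b +176.73ms=2/7b
Σ=4b of 4 (97bpm 2/4) — PASS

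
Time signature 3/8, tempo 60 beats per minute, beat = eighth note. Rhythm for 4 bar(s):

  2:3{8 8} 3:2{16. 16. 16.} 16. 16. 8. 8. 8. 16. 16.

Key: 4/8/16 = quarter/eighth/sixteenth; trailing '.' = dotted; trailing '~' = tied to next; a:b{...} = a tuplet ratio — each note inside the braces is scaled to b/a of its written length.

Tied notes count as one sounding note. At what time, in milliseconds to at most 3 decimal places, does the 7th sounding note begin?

note 7 onset = 21/4b = 5250.0ms

1. 0.0ms @ 0 + 1500.0ms (3/2)
2. 1500.0ms @ 3/2 + 1500.0ms (3/2)
3. 3000.0ms @ 3 + 500.0ms (1/2)
4. 3500.0ms @ 7/2 + 500.0ms (1/2)
5. 4000.0ms @ 4 + 500.0ms (1/2)
6. 4500.0ms @ 9/2 + 750.0ms (3/4)
7. 5250.0ms @ 21/4 + 750.0ms (3/4)
8. 6000.0ms @ 6 + 1500.0ms (3/2)
9. 7500.0ms @ 15/2 + 1500.0ms (3/2)
10. 9000.0ms @ 9 + 1500.0ms (3/2)
11. 10500.0ms @ 21/2 + 750.0ms (3/4)
12. 11250.0ms @ 45/4 + 750.0ms (3/4)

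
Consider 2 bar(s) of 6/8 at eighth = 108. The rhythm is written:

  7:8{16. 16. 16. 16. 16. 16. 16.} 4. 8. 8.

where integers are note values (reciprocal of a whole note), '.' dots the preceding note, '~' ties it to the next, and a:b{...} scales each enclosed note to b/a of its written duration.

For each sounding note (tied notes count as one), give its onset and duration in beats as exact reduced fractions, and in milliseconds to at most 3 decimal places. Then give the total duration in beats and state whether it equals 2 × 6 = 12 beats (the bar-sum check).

1) 0.0ms=0b +476.19ms=6/7b
2) 476.19ms=6/7b +476.19ms=6/7b
3) 952.381ms=12/7b +476.19ms=6/7b
4) 1428.571ms=18/7b +476.19ms=6/7b
5) 1904.762ms=24/7b +476.19ms=6/7b
6) 2380.952ms=30/7b +476.19ms=6/7b
7) 2857.143ms=36/7b +476.19ms=6/7b
8) 3333.333ms=6b +1666.667ms=3b
9) 5000.0ms=9b +833.333ms=3/2b
10) 5833.333ms=21/2b +833.333ms=3/2b
Σ=12b of 12 (108bpm 6/8) — PASS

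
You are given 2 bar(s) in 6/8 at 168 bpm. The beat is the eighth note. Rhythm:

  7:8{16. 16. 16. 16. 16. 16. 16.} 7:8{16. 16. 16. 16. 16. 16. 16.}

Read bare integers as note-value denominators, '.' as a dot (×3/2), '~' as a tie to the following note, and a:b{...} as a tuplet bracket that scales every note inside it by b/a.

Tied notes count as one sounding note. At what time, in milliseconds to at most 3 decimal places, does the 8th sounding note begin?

note 8 onset = 6b = 2142.857ms

1. 0.0ms @ 0 + 306.122ms (6/7)
2. 306.122ms @ 6/7 + 306.122ms (6/7)
3. 612.245ms @ 12/7 + 306.122ms (6/7)
4. 918.367ms @ 18/7 + 306.122ms (6/7)
5. 1224.49ms @ 24/7 + 306.122ms (6/7)
6. 1530.612ms @ 30/7 + 306.122ms (6/7)
7. 1836.735ms @ 36/7 + 306.122ms (6/7)
8. 2142.857ms @ 6 + 306.122ms (6/7)
9. 2448.98ms @ 48/7 + 306.122ms (6/7)
10. 2755.102ms @ 54/7 + 306.122ms (6/7)
11. 3061.224ms @ 60/7 + 306.122ms (6/7)
12. 3367.347ms @ 66/7 + 306.122ms (6/7)
13. 3673.469ms @ 72/7 + 306.122ms (6/7)
14. 3979.592ms @ 78/7 + 306.122ms (6/7)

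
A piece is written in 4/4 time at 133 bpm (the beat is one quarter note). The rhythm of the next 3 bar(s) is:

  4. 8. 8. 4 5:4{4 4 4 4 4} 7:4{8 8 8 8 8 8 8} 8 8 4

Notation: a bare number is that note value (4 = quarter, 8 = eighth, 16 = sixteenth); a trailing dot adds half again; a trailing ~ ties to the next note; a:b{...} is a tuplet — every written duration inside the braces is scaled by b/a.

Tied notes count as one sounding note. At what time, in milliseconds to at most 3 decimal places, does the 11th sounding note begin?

1. 0.0ms @ 0 + 676.692ms (3/2)
2. 676.692ms @ 3/2 + 338.346ms (3/4)
3. 1015.038ms @ 9/4 + 338.346ms (3/4)
4. 1353.383ms @ 3 + 451.128ms (1)
5. 1804.511ms @ 4 + 360.902ms (4/5)
6. 2165.414ms @ 24/5 + 360.902ms (4/5)
7. 2526.316ms @ 28/5 + 360.902ms (4/5)
8. 2887.218ms @ 32/5 + 360.902ms (4/5)
9. 3248.12ms @ 36/5 + 360.902ms (4/5)
10. 3609.023ms @ 8 + 128.894ms (2/7)
11. 3737.916ms @ 58/7 + 128.894ms (2/7)
12. 3866.81ms @ 60/7 + 128.894ms (2/7)
13. 3995.704ms @ 62/7 + 128.894ms (2/7)
14. 4124.597ms @ 64/7 + 128.894ms (2/7)
15. 4253.491ms @ 66/7 + 128.894ms (2/7)
16. 4382.385ms @ 68/7 + 128.894ms (2/7)
17. 4511.278ms @ 10 + 225.564ms (1/2)
18. 4736.842ms @ 21/2 + 225.564ms (1/2)
19. 4962.406ms @ 11 + 451.128ms (1)

note 11 onset = 58/7b = 3737.916ms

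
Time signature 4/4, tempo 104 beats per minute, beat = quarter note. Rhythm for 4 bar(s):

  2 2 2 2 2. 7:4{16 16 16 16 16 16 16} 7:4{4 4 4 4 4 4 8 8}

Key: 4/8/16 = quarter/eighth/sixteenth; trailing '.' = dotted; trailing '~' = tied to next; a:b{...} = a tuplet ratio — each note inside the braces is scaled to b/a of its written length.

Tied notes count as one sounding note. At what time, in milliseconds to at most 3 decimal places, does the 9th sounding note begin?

1. 0.0ms @ 0 + 1153.846ms (2)
2. 1153.846ms @ 2 + 1153.846ms (2)
3. 2307.692ms @ 4 + 1153.846ms (2)
4. 3461.538ms @ 6 + 1153.846ms (2)
5. 4615.385ms @ 8 + 1730.769ms (3)
6. 6346.154ms @ 11 + 82.418ms (1/7)
7. 6428.571ms @ 78/7 + 82.418ms (1/7)
8. 6510.989ms @ 79/7 + 82.418ms (1/7)
9. 6593.407ms @ 80/7 + 82.418ms (1/7)
10. 6675.824ms @ 81/7 + 82.418ms (1/7)
11. 6758.242ms @ 82/7 + 82.418ms (1/7)
12. 6840.659ms @ 83/7 + 82.418ms (1/7)
13. 6923.077ms @ 12 + 329.67ms (4/7)
14. 7252.747ms @ 88/7 + 329.67ms (4/7)
15. 7582.418ms @ 92/7 + 329.67ms (4/7)
16. 7912.088ms @ 96/7 + 329.67ms (4/7)
17. 8241.758ms @ 100/7 + 329.67ms (4/7)
18. 8571.429ms @ 104/7 + 329.67ms (4/7)
19. 8901.099ms @ 108/7 + 164.835ms (2/7)
20. 9065.934ms @ 110/7 + 164.835ms (2/7)

note 9 onset = 80/7b = 6593.407ms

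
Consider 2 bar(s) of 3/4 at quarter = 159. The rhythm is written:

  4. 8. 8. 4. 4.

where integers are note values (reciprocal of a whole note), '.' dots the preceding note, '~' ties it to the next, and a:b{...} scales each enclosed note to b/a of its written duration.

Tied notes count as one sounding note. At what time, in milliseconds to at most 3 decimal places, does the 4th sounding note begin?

1. 0.0ms @ 0 + 566.038ms (3/2)
2. 566.038ms @ 3/2 + 283.019ms (3/4)
3. 849.057ms @ 9/4 + 283.019ms (3/4)
4. 1132.075ms @ 3 + 566.038ms (3/2)
5. 1698.113ms @ 9/2 + 566.038ms (3/2)

note 4 onset = 3b = 1132.075ms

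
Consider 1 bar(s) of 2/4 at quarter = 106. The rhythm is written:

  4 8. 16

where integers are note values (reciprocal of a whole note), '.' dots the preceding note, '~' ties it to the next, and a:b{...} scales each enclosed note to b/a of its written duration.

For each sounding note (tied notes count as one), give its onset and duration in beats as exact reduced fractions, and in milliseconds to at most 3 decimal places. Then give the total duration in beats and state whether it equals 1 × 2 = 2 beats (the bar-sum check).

1) 0.0ms=0b +566.038ms=1b
2) 566.038ms=1b +424.528ms=3/4b
3) 990.566ms=7/4b +141.509ms=1/4b
Σ=2b of 2 (106bpm 2/4) — PASS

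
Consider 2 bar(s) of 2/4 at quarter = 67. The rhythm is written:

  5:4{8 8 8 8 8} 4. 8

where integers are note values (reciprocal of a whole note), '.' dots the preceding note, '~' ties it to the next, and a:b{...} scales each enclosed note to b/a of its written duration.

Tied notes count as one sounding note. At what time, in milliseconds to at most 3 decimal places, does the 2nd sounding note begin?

1. 0.0ms @ 0 + 358.209ms (2/5)
2. 358.209ms @ 2/5 + 358.209ms (2/5)
3. 716.418ms @ 4/5 + 358.209ms (2/5)
4. 1074.627ms @ 6/5 + 358.209ms (2/5)
5. 1432.836ms @ 8/5 + 358.209ms (2/5)
6. 1791.045ms @ 2 + 1343.284ms (3/2)
7. 3134.328ms @ 7/2 + 447.761ms (1/2)

note 2 onset = 2/5b = 358.209ms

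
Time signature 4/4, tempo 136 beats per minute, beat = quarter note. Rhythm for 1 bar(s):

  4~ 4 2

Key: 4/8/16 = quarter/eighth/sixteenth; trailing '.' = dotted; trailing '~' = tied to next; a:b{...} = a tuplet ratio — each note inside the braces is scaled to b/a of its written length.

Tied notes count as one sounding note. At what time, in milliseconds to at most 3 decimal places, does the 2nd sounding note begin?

note 2 onset = 2b = 882.353ms

1. 0.0ms @ 0 + 882.353ms (2)
2. 882.353ms @ 2 + 882.353ms (2)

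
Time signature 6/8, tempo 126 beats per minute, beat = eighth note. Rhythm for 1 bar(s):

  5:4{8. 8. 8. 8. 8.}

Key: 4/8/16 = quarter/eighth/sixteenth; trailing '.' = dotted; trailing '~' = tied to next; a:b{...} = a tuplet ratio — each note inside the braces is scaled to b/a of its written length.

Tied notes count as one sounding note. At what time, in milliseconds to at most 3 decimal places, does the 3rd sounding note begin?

1. 0.0ms @ 0 + 571.429ms (6/5)
2. 571.429ms @ 6/5 + 571.429ms (6/5)
3. 1142.857ms @ 12/5 + 571.429ms (6/5)
4. 1714.286ms @ 18/5 + 571.429ms (6/5)
5. 2285.714ms @ 24/5 + 571.429ms (6/5)

note 3 onset = 12/5b = 1142.857ms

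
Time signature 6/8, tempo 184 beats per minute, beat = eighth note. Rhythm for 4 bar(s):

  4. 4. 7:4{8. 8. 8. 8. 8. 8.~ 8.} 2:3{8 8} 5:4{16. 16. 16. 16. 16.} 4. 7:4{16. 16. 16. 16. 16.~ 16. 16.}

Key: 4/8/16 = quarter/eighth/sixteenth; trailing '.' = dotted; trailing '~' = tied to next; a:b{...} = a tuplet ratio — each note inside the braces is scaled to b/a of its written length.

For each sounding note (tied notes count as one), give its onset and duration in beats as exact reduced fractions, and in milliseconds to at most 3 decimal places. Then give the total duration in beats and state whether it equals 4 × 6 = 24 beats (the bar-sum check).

1) 0.0ms=0b +978.261ms=3b
2) 978.261ms=3b +978.261ms=3b
3) 1956.522ms=6b +279.503ms=6/7b
4) 2236.025ms=48/7b +279.503ms=6/7b
5) 2515.528ms=54/7b +279.503ms=6/7b
6) 2795.031ms=60/7b +279.503ms=6/7b
7) 3074.534ms=66/7b +279.503ms=6/7b
8) 3354.037ms=72/7b +559.006ms=12/7b
9) 3913.043ms=12b +489.13ms=3/2b
10) 4402.174ms=27/2b +489.13ms=3/2b
11) 4891.304ms=15b +195.652ms=3/5b
12) 5086.957ms=78/5b +195.652ms=3/5b
13) 5282.609ms=81/5b +195.652ms=3/5b
14) 5478.261ms=84/5b +195.652ms=3/5b
15) 5673.913ms=87/5b +195.652ms=3/5b
16) 5869.565ms=18b +978.261ms=3b
17) 6847.826ms=21b +139.752ms=3/7b
18) 6987.578ms=150/7b +139.752ms=3/7b
19) 7127.329ms=153/7b +139.752ms=3/7b
20) 7267.081ms=156/7b +139.752ms=3/7b
21) 7406.832ms=159/7b +279.503ms=6/7b
22) 7686.335ms=165/7b +139.752ms=3/7b
Σ=24b of 24 (184bpm 6/8) — PASS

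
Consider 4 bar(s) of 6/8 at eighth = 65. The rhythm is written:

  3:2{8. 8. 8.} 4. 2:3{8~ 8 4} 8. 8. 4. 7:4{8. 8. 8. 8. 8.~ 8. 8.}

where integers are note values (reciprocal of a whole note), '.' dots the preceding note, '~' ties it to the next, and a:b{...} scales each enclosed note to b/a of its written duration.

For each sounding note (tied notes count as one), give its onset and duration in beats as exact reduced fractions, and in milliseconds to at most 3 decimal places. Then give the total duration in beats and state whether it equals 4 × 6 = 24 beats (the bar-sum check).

1) 0.0ms=0b +923.077ms=1b
2) 923.077ms=1b +923.077ms=1b
3) 1846.154ms=2b +923.077ms=1b
4) 2769.231ms=3b +2769.231ms=3b
5) 5538.462ms=6b +2769.231ms=3b
6) 8307.692ms=9b +2769.231ms=3b
7) 11076.923ms=12b +1384.615ms=3/2b
8) 12461.538ms=27/2b +1384.615ms=3/2b
9) 13846.154ms=15b +2769.231ms=3b
10) 16615.385ms=18b +791.209ms=6/7b
11) 17406.593ms=132/7b +791.209ms=6/7b
12) 18197.802ms=138/7b +791.209ms=6/7b
13) 18989.011ms=144/7b +791.209ms=6/7b
14) 19780.22ms=150/7b +1582.418ms=12/7b
15) 21362.637ms=162/7b +791.209ms=6/7b
Σ=24b of 24 (65bpm 6/8) — PASS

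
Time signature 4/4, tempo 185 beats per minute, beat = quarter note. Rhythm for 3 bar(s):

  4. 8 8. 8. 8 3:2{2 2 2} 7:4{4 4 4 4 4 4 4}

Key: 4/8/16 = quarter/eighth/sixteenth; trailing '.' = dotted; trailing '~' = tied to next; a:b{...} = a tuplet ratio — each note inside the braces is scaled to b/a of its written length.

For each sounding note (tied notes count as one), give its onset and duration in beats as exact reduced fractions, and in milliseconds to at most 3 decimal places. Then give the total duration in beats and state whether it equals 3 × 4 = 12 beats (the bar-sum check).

1) 0.0ms=0b +486.486ms=3/2b
2) 486.486ms=3/2b +162.162ms=1/2b
3) 648.649ms=2b +243.243ms=3/4b
4) 891.892ms=11/4b +243.243ms=3/4b
5) 1135.135ms=7/2b +162.162ms=1/2b
6) 1297.297ms=4b +432.432ms=4/3b
7) 1729.73ms=16/3b +432.432ms=4/3b
8) 2162.162ms=20/3b +432.432ms=4/3b
9) 2594.595ms=8b +185.328ms=4/7b
10) 2779.923ms=60/7b +185.328ms=4/7b
11) 2965.251ms=64/7b +185.328ms=4/7b
12) 3150.579ms=68/7b +185.328ms=4/7b
13) 3335.907ms=72/7b +185.328ms=4/7b
14) 3521.236ms=76/7b +185.328ms=4/7b
15) 3706.564ms=80/7b +185.328ms=4/7b
Σ=12b of 12 (185bpm 4/4) — PASS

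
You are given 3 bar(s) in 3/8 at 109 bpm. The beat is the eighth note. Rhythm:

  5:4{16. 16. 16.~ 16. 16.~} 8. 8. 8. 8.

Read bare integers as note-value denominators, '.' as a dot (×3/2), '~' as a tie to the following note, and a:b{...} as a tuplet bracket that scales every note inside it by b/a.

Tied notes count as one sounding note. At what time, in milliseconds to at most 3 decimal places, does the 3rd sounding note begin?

note 3 onset = 6/5b = 660.55ms

1. 0.0ms @ 0 + 330.275ms (3/5)
2. 330.275ms @ 3/5 + 330.275ms (3/5)
3. 660.55ms @ 6/5 + 660.55ms (6/5)
4. 1321.101ms @ 12/5 + 1155.963ms (21/10)
5. 2477.064ms @ 9/2 + 825.688ms (3/2)
6. 3302.752ms @ 6 + 825.688ms (3/2)
7. 4128.44ms @ 15/2 + 825.688ms (3/2)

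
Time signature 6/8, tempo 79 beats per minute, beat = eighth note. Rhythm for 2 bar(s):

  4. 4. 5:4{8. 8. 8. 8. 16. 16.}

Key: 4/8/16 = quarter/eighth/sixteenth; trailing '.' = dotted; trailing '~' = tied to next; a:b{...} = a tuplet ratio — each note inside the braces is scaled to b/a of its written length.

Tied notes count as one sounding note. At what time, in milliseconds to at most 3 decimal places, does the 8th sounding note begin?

note 8 onset = 57/5b = 8658.228ms

1. 0.0ms @ 0 + 2278.481ms (3)
2. 2278.481ms @ 3 + 2278.481ms (3)
3. 4556.962ms @ 6 + 911.392ms (6/5)
4. 5468.354ms @ 36/5 + 911.392ms (6/5)
5. 6379.747ms @ 42/5 + 911.392ms (6/5)
6. 7291.139ms @ 48/5 + 911.392ms (6/5)
7. 8202.532ms @ 54/5 + 455.696ms (3/5)
8. 8658.228ms @ 57/5 + 455.696ms (3/5)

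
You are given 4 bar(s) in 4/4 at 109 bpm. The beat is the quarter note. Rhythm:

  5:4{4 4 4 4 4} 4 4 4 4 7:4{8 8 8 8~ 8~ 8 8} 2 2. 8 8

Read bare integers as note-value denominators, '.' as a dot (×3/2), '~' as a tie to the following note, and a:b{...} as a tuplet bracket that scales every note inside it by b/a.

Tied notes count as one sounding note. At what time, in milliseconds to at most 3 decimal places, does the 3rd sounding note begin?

note 3 onset = 8/5b = 880.734ms

1. 0.0ms @ 0 + 440.367ms (4/5)
2. 440.367ms @ 4/5 + 440.367ms (4/5)
3. 880.734ms @ 8/5 + 440.367ms (4/5)
4. 1321.101ms @ 12/5 + 440.367ms (4/5)
5. 1761.468ms @ 16/5 + 440.367ms (4/5)
6. 2201.835ms @ 4 + 550.459ms (1)
7. 2752.294ms @ 5 + 550.459ms (1)
8. 3302.752ms @ 6 + 550.459ms (1)
9. 3853.211ms @ 7 + 550.459ms (1)
10. 4403.67ms @ 8 + 157.274ms (2/7)
11. 4560.944ms @ 58/7 + 157.274ms (2/7)
12. 4718.218ms @ 60/7 + 157.274ms (2/7)
13. 4875.491ms @ 62/7 + 471.822ms (6/7)
14. 5347.313ms @ 68/7 + 157.274ms (2/7)
15. 5504.587ms @ 10 + 1100.917ms (2)
16. 6605.505ms @ 12 + 1651.376ms (3)
17. 8256.881ms @ 15 + 275.229ms (1/2)
18. 8532.11ms @ 31/2 + 275.229ms (1/2)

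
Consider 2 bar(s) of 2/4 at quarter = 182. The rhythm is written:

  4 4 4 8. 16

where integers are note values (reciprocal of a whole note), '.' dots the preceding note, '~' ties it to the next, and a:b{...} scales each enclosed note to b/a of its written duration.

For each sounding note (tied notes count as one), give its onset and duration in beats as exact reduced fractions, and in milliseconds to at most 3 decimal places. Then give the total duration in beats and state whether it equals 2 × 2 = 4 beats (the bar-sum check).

1) 0.0ms=0b +329.67ms=1b
2) 329.67ms=1b +329.67ms=1b
3) 659.341ms=2b +329.67ms=1b
4) 989.011ms=3b +247.253ms=3/4b
5) 1236.264ms=15/4b +82.418ms=1/4b
Σ=4b of 4 (182bpm 2/4) — PASS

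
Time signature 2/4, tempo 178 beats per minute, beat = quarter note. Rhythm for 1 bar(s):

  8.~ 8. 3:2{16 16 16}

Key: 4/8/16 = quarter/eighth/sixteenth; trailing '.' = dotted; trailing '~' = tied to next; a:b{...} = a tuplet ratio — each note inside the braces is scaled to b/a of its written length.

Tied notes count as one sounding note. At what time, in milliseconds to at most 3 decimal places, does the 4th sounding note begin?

1. 0.0ms @ 0 + 505.618ms (3/2)
2. 505.618ms @ 3/2 + 56.18ms (1/6)
3. 561.798ms @ 5/3 + 56.18ms (1/6)
4. 617.978ms @ 11/6 + 56.18ms (1/6)

note 4 onset = 11/6b = 617.978ms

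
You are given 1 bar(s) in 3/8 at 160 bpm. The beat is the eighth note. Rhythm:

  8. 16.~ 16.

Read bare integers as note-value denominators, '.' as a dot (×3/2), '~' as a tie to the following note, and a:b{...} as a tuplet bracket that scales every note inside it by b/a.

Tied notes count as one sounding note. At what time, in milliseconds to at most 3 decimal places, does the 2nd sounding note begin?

1. 0.0ms @ 0 + 562.5ms (3/2)
2. 562.5ms @ 3/2 + 562.5ms (3/2)

note 2 onset = 3/2b = 562.5ms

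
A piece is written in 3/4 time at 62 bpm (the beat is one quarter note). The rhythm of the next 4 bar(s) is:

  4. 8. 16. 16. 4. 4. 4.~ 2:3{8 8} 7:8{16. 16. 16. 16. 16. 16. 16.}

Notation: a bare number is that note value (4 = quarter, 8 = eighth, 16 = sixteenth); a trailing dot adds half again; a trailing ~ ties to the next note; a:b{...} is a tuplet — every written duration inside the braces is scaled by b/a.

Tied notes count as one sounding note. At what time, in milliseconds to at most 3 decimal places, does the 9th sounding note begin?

note 9 onset = 9b = 8709.677ms

1. 0.0ms @ 0 + 1451.613ms (3/2)
2. 1451.613ms @ 3/2 + 725.806ms (3/4)
3. 2177.419ms @ 9/4 + 362.903ms (3/8)
4. 2540.323ms @ 21/8 + 362.903ms (3/8)
5. 2903.226ms @ 3 + 1451.613ms (3/2)
6. 4354.839ms @ 9/2 + 1451.613ms (3/2)
7. 5806.452ms @ 6 + 2177.419ms (9/4)
8. 7983.871ms @ 33/4 + 725.806ms (3/4)
9. 8709.677ms @ 9 + 414.747ms (3/7)
10. 9124.424ms @ 66/7 + 414.747ms (3/7)
11. 9539.171ms @ 69/7 + 414.747ms (3/7)
12. 9953.917ms @ 72/7 + 414.747ms (3/7)
13. 10368.664ms @ 75/7 + 414.747ms (3/7)
14. 10783.41ms @ 78/7 + 414.747ms (3/7)
15. 11198.157ms @ 81/7 + 414.747ms (3/7)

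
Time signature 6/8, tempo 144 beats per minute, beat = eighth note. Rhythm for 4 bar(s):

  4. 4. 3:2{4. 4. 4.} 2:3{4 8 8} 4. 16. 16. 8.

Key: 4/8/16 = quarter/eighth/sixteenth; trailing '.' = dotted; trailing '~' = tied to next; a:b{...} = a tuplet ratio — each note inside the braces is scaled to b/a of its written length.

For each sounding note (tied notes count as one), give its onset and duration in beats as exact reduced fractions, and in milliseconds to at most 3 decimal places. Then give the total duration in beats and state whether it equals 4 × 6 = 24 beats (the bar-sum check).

1) 0.0ms=0b +1250.0ms=3b
2) 1250.0ms=3b +1250.0ms=3b
3) 2500.0ms=6b +833.333ms=2b
4) 3333.333ms=8b +833.333ms=2b
5) 4166.667ms=10b +833.333ms=2b
6) 5000.0ms=12b +1250.0ms=3b
7) 6250.0ms=15b +625.0ms=3/2b
8) 6875.0ms=33/2b +625.0ms=3/2b
9) 7500.0ms=18b +1250.0ms=3b
10) 8750.0ms=21b +312.5ms=3/4b
11) 9062.5ms=87/4b +312.5ms=3/4b
12) 9375.0ms=45/2b +625.0ms=3/2b
Σ=24b of 24 (144bpm 6/8) — PASS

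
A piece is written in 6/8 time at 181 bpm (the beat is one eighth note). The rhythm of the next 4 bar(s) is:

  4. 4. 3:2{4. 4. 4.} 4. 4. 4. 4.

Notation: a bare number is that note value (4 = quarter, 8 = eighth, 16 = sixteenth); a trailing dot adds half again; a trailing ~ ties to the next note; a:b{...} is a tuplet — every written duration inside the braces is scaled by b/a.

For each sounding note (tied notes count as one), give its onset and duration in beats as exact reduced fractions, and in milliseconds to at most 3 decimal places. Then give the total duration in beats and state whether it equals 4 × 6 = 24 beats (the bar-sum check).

1) 0.0ms=0b +994.475ms=3b
2) 994.475ms=3b +994.475ms=3b
3) 1988.95ms=6b +662.983ms=2b
4) 2651.934ms=8b +662.983ms=2b
5) 3314.917ms=10b +662.983ms=2b
6) 3977.901ms=12b +994.475ms=3b
7) 4972.376ms=15b +994.475ms=3b
8) 5966.851ms=18b +994.475ms=3b
9) 6961.326ms=21b +994.475ms=3b
Σ=24b of 24 (181bpm 6/8) — PASS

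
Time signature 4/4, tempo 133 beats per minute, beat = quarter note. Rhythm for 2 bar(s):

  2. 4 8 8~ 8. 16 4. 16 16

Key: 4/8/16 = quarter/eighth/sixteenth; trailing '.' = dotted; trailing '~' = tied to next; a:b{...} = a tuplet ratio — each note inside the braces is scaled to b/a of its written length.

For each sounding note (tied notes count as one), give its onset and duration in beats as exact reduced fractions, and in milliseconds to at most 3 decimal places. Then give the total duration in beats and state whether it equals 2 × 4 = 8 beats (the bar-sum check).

1) 0.0ms=0b +1353.383ms=3b
2) 1353.383ms=3b +451.128ms=1b
3) 1804.511ms=4b +225.564ms=1/2b
4) 2030.075ms=9/2b +563.91ms=5/4b
5) 2593.985ms=23/4b +112.782ms=1/4b
6) 2706.767ms=6b +676.692ms=3/2b
7) 3383.459ms=15/2b +112.782ms=1/4b
8) 3496.241ms=31/4b +112.782ms=1/4b
Σ=8b of 8 (133bpm 4/4) — PASS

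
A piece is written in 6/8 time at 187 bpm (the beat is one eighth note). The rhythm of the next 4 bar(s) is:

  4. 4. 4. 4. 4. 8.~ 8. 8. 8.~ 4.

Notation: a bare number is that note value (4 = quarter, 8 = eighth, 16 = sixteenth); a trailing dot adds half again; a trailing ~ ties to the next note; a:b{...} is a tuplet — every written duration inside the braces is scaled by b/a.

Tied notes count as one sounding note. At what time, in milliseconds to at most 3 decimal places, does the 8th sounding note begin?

1. 0.0ms @ 0 + 962.567ms (3)
2. 962.567ms @ 3 + 962.567ms (3)
3. 1925.134ms @ 6 + 962.567ms (3)
4. 2887.701ms @ 9 + 962.567ms (3)
5. 3850.267ms @ 12 + 962.567ms (3)
6. 4812.834ms @ 15 + 962.567ms (3)
7. 5775.401ms @ 18 + 481.283ms (3/2)
8. 6256.684ms @ 39/2 + 1443.85ms (9/2)

note 8 onset = 39/2b = 6256.684ms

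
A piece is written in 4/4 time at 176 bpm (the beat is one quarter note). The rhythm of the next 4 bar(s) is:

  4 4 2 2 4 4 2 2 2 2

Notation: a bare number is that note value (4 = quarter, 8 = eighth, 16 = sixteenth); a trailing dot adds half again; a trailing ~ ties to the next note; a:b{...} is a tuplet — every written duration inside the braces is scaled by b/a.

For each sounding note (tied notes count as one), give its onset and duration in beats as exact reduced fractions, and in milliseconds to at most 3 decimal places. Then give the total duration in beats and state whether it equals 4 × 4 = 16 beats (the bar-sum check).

1) 0.0ms=0b +340.909ms=1b
2) 340.909ms=1b +340.909ms=1b
3) 681.818ms=2b +681.818ms=2b
4) 1363.636ms=4b +681.818ms=2b
5) 2045.455ms=6b +340.909ms=1b
6) 2386.364ms=7b +340.909ms=1b
7) 2727.273ms=8b +681.818ms=2b
8) 3409.091ms=10b +681.818ms=2b
9) 4090.909ms=12b +681.818ms=2b
10) 4772.727ms=14b +681.818ms=2b
Σ=16b of 16 (176bpm 4/4) — PASS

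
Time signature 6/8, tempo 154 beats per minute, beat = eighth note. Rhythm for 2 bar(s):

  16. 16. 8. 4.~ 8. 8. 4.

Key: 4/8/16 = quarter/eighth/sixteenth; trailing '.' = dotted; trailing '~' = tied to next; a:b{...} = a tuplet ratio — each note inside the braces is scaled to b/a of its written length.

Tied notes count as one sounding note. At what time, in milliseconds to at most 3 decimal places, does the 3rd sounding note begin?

1. 0.0ms @ 0 + 292.208ms (3/4)
2. 292.208ms @ 3/4 + 292.208ms (3/4)
3. 584.416ms @ 3/2 + 584.416ms (3/2)
4. 1168.831ms @ 3 + 1753.247ms (9/2)
5. 2922.078ms @ 15/2 + 584.416ms (3/2)
6. 3506.494ms @ 9 + 1168.831ms (3)

note 3 onset = 3/2b = 584.416ms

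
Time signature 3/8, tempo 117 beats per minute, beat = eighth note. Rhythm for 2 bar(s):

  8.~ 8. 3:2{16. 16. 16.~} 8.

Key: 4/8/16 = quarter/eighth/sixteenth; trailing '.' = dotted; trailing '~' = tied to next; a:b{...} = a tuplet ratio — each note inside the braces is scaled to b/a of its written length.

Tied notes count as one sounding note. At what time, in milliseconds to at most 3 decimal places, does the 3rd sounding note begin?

note 3 onset = 7/2b = 1794.872ms

1. 0.0ms @ 0 + 1538.462ms (3)
2. 1538.462ms @ 3 + 256.41ms (1/2)
3. 1794.872ms @ 7/2 + 256.41ms (1/2)
4. 2051.282ms @ 4 + 1025.641ms (2)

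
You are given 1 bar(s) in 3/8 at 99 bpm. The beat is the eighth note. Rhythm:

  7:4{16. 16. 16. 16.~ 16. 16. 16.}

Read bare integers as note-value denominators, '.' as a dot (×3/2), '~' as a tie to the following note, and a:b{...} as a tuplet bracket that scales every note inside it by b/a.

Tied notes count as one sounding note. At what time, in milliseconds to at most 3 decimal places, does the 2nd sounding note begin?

1. 0.0ms @ 0 + 259.74ms (3/7)
2. 259.74ms @ 3/7 + 259.74ms (3/7)
3. 519.481ms @ 6/7 + 259.74ms (3/7)
4. 779.221ms @ 9/7 + 519.481ms (6/7)
5. 1298.701ms @ 15/7 + 259.74ms (3/7)
6. 1558.442ms @ 18/7 + 259.74ms (3/7)

note 2 onset = 3/7b = 259.74ms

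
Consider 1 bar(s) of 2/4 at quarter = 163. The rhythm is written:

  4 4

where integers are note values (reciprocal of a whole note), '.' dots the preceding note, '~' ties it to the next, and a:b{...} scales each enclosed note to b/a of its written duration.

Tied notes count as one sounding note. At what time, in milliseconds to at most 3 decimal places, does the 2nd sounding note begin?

1. 0.0ms @ 0 + 368.098ms (1)
2. 368.098ms @ 1 + 368.098ms (1)

note 2 onset = 1b = 368.098ms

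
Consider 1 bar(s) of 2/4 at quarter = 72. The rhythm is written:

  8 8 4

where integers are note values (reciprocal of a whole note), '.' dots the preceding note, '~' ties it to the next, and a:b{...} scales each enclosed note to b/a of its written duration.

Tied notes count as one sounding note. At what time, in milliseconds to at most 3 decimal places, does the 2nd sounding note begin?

1. 0.0ms @ 0 + 416.667ms (1/2)
2. 416.667ms @ 1/2 + 416.667ms (1/2)
3. 833.333ms @ 1 + 833.333ms (1)

note 2 onset = 1/2b = 416.667ms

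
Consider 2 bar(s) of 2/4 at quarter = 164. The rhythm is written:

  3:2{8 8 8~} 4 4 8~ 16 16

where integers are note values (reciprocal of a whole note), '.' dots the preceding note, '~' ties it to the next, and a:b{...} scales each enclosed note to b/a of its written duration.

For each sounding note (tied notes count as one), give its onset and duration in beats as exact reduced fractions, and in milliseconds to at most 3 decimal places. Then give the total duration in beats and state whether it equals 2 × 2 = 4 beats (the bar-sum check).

1) 0.0ms=0b +121.951ms=1/3b
2) 121.951ms=1/3b +121.951ms=1/3b
3) 243.902ms=2/3b +487.805ms=4/3b
4) 731.707ms=2b +365.854ms=1b
5) 1097.561ms=3b +274.39ms=3/4b
6) 1371.951ms=15/4b +91.463ms=1/4b
Σ=4b of 4 (164bpm 2/4) — PASS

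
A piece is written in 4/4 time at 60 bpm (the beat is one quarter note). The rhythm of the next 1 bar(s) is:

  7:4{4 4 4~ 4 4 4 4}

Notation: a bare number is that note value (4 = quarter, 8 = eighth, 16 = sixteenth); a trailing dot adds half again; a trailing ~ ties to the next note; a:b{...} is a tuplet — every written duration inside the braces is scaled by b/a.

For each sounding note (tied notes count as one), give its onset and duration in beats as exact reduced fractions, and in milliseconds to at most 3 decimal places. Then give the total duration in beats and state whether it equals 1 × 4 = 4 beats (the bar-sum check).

1) 0.0ms=0b +571.429ms=4/7b
2) 571.429ms=4/7b +571.429ms=4/7b
3) 1142.857ms=8/7b +1142.857ms=8/7b
4) 2285.714ms=16/7b +571.429ms=4/7b
5) 2857.143ms=20/7b +571.429ms=4/7b
6) 3428.571ms=24/7b +571.429ms=4/7b
Σ=4b of 4 (60bpm 4/4) — PASS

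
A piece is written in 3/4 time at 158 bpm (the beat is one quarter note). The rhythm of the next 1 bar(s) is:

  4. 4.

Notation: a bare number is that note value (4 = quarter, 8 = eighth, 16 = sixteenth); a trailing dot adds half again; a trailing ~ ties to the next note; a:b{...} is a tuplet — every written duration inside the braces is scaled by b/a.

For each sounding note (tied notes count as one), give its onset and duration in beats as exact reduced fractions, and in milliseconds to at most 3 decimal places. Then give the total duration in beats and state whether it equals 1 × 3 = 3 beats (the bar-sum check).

1) 0.0ms=0b +569.62ms=3/2b
2) 569.62ms=3/2b +569.62ms=3/2b
Σ=3b of 3 (158bpm 3/4) — PASS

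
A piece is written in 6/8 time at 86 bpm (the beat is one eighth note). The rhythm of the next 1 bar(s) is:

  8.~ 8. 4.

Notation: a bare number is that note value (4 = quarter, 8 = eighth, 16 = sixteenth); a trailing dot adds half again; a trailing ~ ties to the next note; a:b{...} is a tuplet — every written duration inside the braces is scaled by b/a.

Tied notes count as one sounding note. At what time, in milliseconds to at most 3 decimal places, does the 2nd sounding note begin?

1. 0.0ms @ 0 + 2093.023ms (3)
2. 2093.023ms @ 3 + 2093.023ms (3)

note 2 onset = 3b = 2093.023ms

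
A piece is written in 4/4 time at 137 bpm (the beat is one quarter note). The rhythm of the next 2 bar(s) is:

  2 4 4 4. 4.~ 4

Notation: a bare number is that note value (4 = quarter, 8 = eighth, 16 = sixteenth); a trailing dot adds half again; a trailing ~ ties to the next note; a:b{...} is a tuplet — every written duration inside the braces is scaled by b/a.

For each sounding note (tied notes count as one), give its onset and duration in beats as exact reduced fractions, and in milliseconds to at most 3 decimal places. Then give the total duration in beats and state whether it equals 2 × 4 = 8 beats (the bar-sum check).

1) 0.0ms=0b +875.912ms=2b
2) 875.912ms=2b +437.956ms=1b
3) 1313.869ms=3b +437.956ms=1b
4) 1751.825ms=4b +656.934ms=3/2b
5) 2408.759ms=11/2b +1094.891ms=5/2b
Σ=8b of 8 (137bpm 4/4) — PASS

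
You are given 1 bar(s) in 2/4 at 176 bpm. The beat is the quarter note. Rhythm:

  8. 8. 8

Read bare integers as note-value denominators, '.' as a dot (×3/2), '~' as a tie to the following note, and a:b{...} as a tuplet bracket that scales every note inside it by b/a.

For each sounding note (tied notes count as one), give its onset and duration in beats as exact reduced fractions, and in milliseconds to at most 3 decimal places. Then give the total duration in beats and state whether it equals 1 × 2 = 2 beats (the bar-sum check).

1) 0.0ms=0b +255.682ms=3/4b
2) 255.682ms=3/4b +255.682ms=3/4b
3) 511.364ms=3/2b +170.455ms=1/2b
Σ=2b of 2 (176bpm 2/4) — PASS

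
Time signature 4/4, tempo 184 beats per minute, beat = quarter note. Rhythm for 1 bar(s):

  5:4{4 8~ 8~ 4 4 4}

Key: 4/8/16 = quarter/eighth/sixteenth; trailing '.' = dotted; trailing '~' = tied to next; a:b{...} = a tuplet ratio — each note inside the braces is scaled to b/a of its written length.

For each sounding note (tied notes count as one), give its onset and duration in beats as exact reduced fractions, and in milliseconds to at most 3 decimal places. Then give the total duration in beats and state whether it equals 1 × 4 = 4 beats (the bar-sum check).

1) 0.0ms=0b +260.87ms=4/5b
2) 260.87ms=4/5b +521.739ms=8/5b
3) 782.609ms=12/5b +260.87ms=4/5b
4) 1043.478ms=16/5b +260.87ms=4/5b
Σ=4b of 4 (184bpm 4/4) — PASS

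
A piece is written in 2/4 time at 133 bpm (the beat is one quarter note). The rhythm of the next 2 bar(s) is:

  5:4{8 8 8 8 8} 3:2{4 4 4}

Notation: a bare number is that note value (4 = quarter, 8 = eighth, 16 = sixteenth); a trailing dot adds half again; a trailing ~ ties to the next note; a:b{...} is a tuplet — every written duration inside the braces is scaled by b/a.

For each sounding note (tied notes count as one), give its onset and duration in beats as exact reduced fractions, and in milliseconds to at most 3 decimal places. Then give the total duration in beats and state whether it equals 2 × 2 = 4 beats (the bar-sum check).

1) 0.0ms=0b +180.451ms=2/5b
2) 180.451ms=2/5b +180.451ms=2/5b
3) 360.902ms=4/5b +180.451ms=2/5b
4) 541.353ms=6/5b +180.451ms=2/5b
5) 721.805ms=8/5b +180.451ms=2/5b
6) 902.256ms=2b +300.752ms=2/3b
7) 1203.008ms=8/3b +300.752ms=2/3b
8) 1503.759ms=10/3b +300.752ms=2/3b
Σ=4b of 4 (133bpm 2/4) — PASS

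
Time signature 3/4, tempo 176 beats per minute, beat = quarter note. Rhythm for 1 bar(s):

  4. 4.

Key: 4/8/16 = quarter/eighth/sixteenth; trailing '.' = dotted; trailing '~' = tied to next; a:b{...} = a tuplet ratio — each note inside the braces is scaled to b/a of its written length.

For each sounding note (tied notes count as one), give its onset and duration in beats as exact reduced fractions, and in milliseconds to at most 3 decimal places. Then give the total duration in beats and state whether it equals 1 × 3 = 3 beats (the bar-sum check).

1) 0.0ms=0b +511.364ms=3/2b
2) 511.364ms=3/2b +511.364ms=3/2b
Σ=3b of 3 (176bpm 3/4) — PASS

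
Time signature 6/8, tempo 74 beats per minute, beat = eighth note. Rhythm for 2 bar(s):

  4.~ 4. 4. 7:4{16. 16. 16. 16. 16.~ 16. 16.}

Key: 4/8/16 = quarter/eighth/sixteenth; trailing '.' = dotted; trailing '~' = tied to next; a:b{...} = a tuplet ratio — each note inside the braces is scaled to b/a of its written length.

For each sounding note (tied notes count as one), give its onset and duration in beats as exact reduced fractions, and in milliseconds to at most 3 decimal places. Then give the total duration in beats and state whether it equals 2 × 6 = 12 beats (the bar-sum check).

1) 0.0ms=0b +4864.865ms=6b
2) 4864.865ms=6b +2432.432ms=3b
3) 7297.297ms=9b +347.49ms=3/7b
4) 7644.788ms=66/7b +347.49ms=3/7b
5) 7992.278ms=69/7b +347.49ms=3/7b
6) 8339.768ms=72/7b +347.49ms=3/7b
7) 8687.259ms=75/7b +694.981ms=6/7b
8) 9382.239ms=81/7b +347.49ms=3/7b
Σ=12b of 12 (74bpm 6/8) — PASS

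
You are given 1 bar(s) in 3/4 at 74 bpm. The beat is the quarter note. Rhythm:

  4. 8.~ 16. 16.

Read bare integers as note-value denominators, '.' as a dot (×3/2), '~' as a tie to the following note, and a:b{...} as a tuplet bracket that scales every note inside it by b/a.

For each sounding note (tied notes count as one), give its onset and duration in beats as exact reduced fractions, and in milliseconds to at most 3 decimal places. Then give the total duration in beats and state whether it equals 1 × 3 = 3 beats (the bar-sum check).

1) 0.0ms=0b +1216.216ms=3/2b
2) 1216.216ms=3/2b +912.162ms=9/8b
3) 2128.378ms=21/8b +304.054ms=3/8b
Σ=3b of 3 (74bpm 3/4) — PASS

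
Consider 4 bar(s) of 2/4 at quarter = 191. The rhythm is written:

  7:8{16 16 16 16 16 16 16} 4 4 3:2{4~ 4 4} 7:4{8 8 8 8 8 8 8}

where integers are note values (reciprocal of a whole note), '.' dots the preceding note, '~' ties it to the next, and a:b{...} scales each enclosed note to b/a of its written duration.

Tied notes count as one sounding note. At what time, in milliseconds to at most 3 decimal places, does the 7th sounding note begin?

1. 0.0ms @ 0 + 89.753ms (2/7)
2. 89.753ms @ 2/7 + 89.753ms (2/7)
3. 179.506ms @ 4/7 + 89.753ms (2/7)
4. 269.26ms @ 6/7 + 89.753ms (2/7)
5. 359.013ms @ 8/7 + 89.753ms (2/7)
6. 448.766ms @ 10/7 + 89.753ms (2/7)
7. 538.519ms @ 12/7 + 89.753ms (2/7)
8. 628.272ms @ 2 + 314.136ms (1)
9. 942.408ms @ 3 + 314.136ms (1)
10. 1256.545ms @ 4 + 418.848ms (4/3)
11. 1675.393ms @ 16/3 + 209.424ms (2/3)
12. 1884.817ms @ 6 + 89.753ms (2/7)
13. 1974.57ms @ 44/7 + 89.753ms (2/7)
14. 2064.323ms @ 46/7 + 89.753ms (2/7)
15. 2154.076ms @ 48/7 + 89.753ms (2/7)
16. 2243.829ms @ 50/7 + 89.753ms (2/7)
17. 2333.583ms @ 52/7 + 89.753ms (2/7)
18. 2423.336ms @ 54/7 + 89.753ms (2/7)

note 7 onset = 12/7b = 538.519ms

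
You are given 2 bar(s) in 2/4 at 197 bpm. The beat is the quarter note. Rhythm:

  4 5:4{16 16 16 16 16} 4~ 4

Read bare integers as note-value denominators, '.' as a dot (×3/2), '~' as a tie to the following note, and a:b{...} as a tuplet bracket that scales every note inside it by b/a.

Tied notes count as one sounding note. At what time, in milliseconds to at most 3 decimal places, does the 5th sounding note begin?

note 5 onset = 8/5b = 487.31ms

1. 0.0ms @ 0 + 304.569ms (1)
2. 304.569ms @ 1 + 60.914ms (1/5)
3. 365.482ms @ 6/5 + 60.914ms (1/5)
4. 426.396ms @ 7/5 + 60.914ms (1/5)
5. 487.31ms @ 8/5 + 60.914ms (1/5)
6. 548.223ms @ 9/5 + 60.914ms (1/5)
7. 609.137ms @ 2 + 609.137ms (2)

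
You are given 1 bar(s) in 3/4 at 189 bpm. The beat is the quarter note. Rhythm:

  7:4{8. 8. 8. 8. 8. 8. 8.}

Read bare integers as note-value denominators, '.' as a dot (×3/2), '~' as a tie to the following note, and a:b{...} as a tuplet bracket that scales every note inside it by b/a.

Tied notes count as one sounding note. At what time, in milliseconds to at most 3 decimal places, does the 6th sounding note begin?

1. 0.0ms @ 0 + 136.054ms (3/7)
2. 136.054ms @ 3/7 + 136.054ms (3/7)
3. 272.109ms @ 6/7 + 136.054ms (3/7)
4. 408.163ms @ 9/7 + 136.054ms (3/7)
5. 544.218ms @ 12/7 + 136.054ms (3/7)
6. 680.272ms @ 15/7 + 136.054ms (3/7)
7. 816.327ms @ 18/7 + 136.054ms (3/7)

note 6 onset = 15/7b = 680.272ms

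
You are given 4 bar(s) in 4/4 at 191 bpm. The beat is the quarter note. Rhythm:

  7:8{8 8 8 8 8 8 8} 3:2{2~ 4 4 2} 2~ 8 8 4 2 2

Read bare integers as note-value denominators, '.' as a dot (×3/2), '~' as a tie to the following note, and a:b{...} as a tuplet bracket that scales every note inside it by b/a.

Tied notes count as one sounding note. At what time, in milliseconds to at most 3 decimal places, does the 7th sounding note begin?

1. 0.0ms @ 0 + 179.506ms (4/7)
2. 179.506ms @ 4/7 + 179.506ms (4/7)
3. 359.013ms @ 8/7 + 179.506ms (4/7)
4. 538.519ms @ 12/7 + 179.506ms (4/7)
5. 718.025ms @ 16/7 + 179.506ms (4/7)
6. 897.532ms @ 20/7 + 179.506ms (4/7)
7. 1077.038ms @ 24/7 + 179.506ms (4/7)
8. 1256.545ms @ 4 + 628.272ms (2)
9. 1884.817ms @ 6 + 209.424ms (2/3)
10. 2094.241ms @ 20/3 + 418.848ms (4/3)
11. 2513.089ms @ 8 + 785.34ms (5/2)
12. 3298.429ms @ 21/2 + 157.068ms (1/2)
13. 3455.497ms @ 11 + 314.136ms (1)
14. 3769.634ms @ 12 + 628.272ms (2)
15. 4397.906ms @ 14 + 628.272ms (2)

note 7 onset = 24/7b = 1077.038ms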